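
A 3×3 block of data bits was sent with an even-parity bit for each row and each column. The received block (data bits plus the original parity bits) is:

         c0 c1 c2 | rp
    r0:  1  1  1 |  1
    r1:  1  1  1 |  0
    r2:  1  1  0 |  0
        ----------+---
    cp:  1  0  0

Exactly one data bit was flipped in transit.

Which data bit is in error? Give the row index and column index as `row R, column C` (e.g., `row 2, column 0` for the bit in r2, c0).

row 1, column 1

Recompute each row's even parity and compare to rp:
  r0: data parity 1, sent rp 1 → ok
  r1: data parity 1, sent rp 0 → mismatch
  r2: data parity 0, sent rp 0 → ok
Recompute each column's even parity and compare to cp:
  c0: data parity 1, sent cp 1 → ok
  c1: data parity 1, sent cp 0 → mismatch
  c2: data parity 0, sent cp 0 → ok
Exactly one row (r1) and one column (c1) fail → the flipped bit is at their intersection.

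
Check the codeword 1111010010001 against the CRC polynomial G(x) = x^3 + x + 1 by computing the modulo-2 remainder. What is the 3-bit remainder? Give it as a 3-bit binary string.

000

Modulo-2 division of 1111010010001 by 1011:
  pos 0: 1111 XOR 1011 = 0100
  pos 1: 1000 XOR 1011 = 0011
  pos 3: 1110 XOR 1011 = 0101
  pos 4: 1010 XOR 1011 = 0001
  pos 7: 1100 XOR 1011 = 0111
  pos 8: 1110 XOR 1011 = 0101
  pos 9: 1011 XOR 1011 = 0000
Remainder = 000 (zero — the frame passes the CRC check).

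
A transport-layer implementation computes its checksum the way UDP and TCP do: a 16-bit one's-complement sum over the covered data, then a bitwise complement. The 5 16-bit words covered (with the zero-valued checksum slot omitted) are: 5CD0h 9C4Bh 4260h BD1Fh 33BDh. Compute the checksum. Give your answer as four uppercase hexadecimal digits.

One's-complement addition (fold any carry out of bit 15 back into bit 0):
  0x5CD0 + 0x9C4B = 0x0F91B
  0xF91B + 0x4260 = 0x13B7B → wrap carry → 0x3B7C
  0x3B7C + 0xBD1F = 0x0F89B
  0xF89B + 0x33BD = 0x12C58 → wrap carry → 0x2C59
One's-complement sum = 0x2C59.
Checksum = ~0x2C59 & 0xFFFF = 0xD3A6.

D3A6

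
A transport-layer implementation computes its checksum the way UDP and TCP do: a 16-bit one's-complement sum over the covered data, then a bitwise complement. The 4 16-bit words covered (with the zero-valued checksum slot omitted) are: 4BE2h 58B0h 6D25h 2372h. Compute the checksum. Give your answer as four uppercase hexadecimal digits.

One's-complement addition (fold any carry out of bit 15 back into bit 0):
  0x4BE2 + 0x58B0 = 0x0A492
  0xA492 + 0x6D25 = 0x111B7 → wrap carry → 0x11B8
  0x11B8 + 0x2372 = 0x0352A
One's-complement sum = 0x352A.
Checksum = ~0x352A & 0xFFFF = 0xCAD5.

CAD5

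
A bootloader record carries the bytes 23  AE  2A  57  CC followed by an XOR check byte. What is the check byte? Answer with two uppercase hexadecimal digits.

3C

XOR the bytes together:
  start with 0x23
  0x23 ⊕ 0xAE = 0x8D
  0x8D ⊕ 0x2A = 0xA7
  0xA7 ⊕ 0x57 = 0xF0
  0xF0 ⊕ 0xCC = 0x3C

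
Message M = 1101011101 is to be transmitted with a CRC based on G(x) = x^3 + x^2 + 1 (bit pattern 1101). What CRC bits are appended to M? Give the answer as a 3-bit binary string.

001

Append 3 zeros: 1101011101000. Divide by 1101 (XOR where the leading bit is 1):
  pos 0: 1101 XOR 1101 = 0000
  pos 5: 1110 XOR 1101 = 0011
  pos 7: 1110 XOR 1101 = 0011
  pos 9: 1100 XOR 1101 = 0001
Remainder (last 3 bits) = 001. This is the CRC / FCS.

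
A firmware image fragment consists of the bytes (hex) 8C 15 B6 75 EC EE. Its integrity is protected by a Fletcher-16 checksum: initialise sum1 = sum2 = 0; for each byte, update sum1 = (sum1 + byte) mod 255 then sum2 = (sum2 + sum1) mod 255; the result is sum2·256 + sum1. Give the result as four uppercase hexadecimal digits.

B8A9

Running sums (mod 255):
  after byte 0 (8C): sum1=140, sum2=140
  after byte 1 (15): sum1=161, sum2=46
  after byte 2 (B6): sum1=88, sum2=134
  after byte 3 (75): sum1=205, sum2=84
  after byte 4 (EC): sum1=186, sum2=15
  after byte 5 (EE): sum1=169, sum2=184
Checksum = sum2·256 + sum1 = 184·256 + 169 = 47273 = 0xB8A9.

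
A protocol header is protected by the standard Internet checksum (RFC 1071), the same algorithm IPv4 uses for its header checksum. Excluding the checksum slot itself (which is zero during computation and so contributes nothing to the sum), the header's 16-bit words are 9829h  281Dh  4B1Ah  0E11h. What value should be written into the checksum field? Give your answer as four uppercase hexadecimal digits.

E68D

One's-complement addition (fold any carry out of bit 15 back into bit 0):
  0x9829 + 0x281D = 0x0C046
  0xC046 + 0x4B1A = 0x10B60 → wrap carry → 0x0B61
  0x0B61 + 0x0E11 = 0x01972
One's-complement sum = 0x1972.
Checksum = ~0x1972 & 0xFFFF = 0xE68D.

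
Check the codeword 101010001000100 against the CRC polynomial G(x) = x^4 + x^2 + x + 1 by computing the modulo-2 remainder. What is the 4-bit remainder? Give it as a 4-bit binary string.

1000

Modulo-2 division of 101010001000100 by 10111:
  pos 0: 10101 XOR 10111 = 00010
  pos 3: 10000 XOR 10111 = 00111
  pos 5: 11110 XOR 10111 = 01001
  pos 6: 10010 XOR 10111 = 00101
  pos 8: 10101 XOR 10111 = 00010
Remainder = 1000 (nonzero — an error is detected).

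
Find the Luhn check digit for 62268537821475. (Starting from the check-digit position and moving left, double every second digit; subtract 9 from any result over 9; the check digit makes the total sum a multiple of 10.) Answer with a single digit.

9

Partial digits right→left: 5 7 4 1 2 8 7 3 5 8 6 2 2 6
Double every second digit counting from the check-digit position (so the 1st, 3rd, 5th, ... of the partial from the right).
  doubled (with −9 where >9): 1 8 4 5 1 3 4 → sum 26
  kept as-is: 7 1 8 3 8 2 6 → sum 35
Total = 26 + 35 = 61.
Check digit = (10 − (61 mod 10)) mod 10 = 9.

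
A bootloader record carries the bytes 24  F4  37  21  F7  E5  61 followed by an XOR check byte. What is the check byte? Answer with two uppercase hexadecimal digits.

B5

XOR the bytes together:
  start with 0x24
  0x24 ⊕ 0xF4 = 0xD0
  0xD0 ⊕ 0x37 = 0xE7
  0xE7 ⊕ 0x21 = 0xC6
  0xC6 ⊕ 0xF7 = 0x31
  0x31 ⊕ 0xE5 = 0xD4
  0xD4 ⊕ 0x61 = 0xB5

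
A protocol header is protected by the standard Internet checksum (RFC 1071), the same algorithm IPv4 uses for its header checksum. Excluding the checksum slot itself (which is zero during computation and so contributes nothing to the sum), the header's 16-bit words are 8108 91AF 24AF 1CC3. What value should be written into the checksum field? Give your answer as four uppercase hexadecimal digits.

ABD5

One's-complement addition (fold any carry out of bit 15 back into bit 0):
  0x8108 + 0x91AF = 0x112B7 → wrap carry → 0x12B8
  0x12B8 + 0x24AF = 0x03767
  0x3767 + 0x1CC3 = 0x0542A
One's-complement sum = 0x542A.
Checksum = ~0x542A & 0xFFFF = 0xABD5.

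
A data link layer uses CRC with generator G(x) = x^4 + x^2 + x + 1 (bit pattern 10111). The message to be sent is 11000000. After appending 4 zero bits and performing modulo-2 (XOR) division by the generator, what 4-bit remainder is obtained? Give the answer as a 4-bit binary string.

1111

Append 4 zeros: 110000000000. Divide by 10111 (XOR where the leading bit is 1):
  pos 0: 11000 XOR 10111 = 01111
  pos 1: 11110 XOR 10111 = 01001
  pos 2: 10010 XOR 10111 = 00101
  pos 4: 10100 XOR 10111 = 00011
  pos 7: 11000 XOR 10111 = 01111
Remainder (last 4 bits) = 1111. This is the CRC / FCS.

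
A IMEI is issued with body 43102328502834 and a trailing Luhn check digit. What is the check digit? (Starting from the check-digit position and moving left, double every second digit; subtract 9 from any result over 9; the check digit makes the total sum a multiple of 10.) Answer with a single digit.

7

Partial digits right→left: 4 3 8 2 0 5 8 2 3 2 0 1 3 4
Double every second digit counting from the check-digit position (so the 1st, 3rd, 5th, ... of the partial from the right).
  doubled (with −9 where >9): 8 7 0 7 6 0 6 → sum 34
  kept as-is: 3 2 5 2 2 1 4 → sum 19
Total = 34 + 19 = 53.
Check digit = (10 − (53 mod 10)) mod 10 = 7.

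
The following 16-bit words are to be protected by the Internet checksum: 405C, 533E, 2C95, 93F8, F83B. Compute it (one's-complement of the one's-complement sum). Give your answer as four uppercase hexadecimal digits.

One's-complement addition (fold any carry out of bit 15 back into bit 0):
  0x405C + 0x533E = 0x0939A
  0x939A + 0x2C95 = 0x0C02F
  0xC02F + 0x93F8 = 0x15427 → wrap carry → 0x5428
  0x5428 + 0xF83B = 0x14C63 → wrap carry → 0x4C64
One's-complement sum = 0x4C64.
Checksum = ~0x4C64 & 0xFFFF = 0xB39B.

B39B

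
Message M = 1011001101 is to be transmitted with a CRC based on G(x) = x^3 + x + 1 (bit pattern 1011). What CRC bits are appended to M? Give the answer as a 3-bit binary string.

001

Append 3 zeros: 1011001101000. Divide by 1011 (XOR where the leading bit is 1):
  pos 0: 1011 XOR 1011 = 0000
  pos 6: 1101 XOR 1011 = 0110
  pos 7: 1100 XOR 1011 = 0111
  pos 8: 1110 XOR 1011 = 0101
  pos 9: 1010 XOR 1011 = 0001
Remainder (last 3 bits) = 001. This is the CRC / FCS.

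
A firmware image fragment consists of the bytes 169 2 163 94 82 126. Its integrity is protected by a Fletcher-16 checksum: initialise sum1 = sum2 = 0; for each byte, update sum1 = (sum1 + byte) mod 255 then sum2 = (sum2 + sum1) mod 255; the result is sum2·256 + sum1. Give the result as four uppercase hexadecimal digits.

Running sums (mod 255):
  after byte 0 (169): sum1=169, sum2=169
  after byte 1 (2): sum1=171, sum2=85
  after byte 2 (163): sum1=79, sum2=164
  after byte 3 (94): sum1=173, sum2=82
  after byte 4 (82): sum1=0, sum2=82
  after byte 5 (126): sum1=126, sum2=208
Checksum = sum2·256 + sum1 = 208·256 + 126 = 53374 = 0xD07E.

D07E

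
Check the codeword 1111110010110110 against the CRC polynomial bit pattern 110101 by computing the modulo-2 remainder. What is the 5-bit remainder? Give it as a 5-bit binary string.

01011

Modulo-2 division of 1111110010110110 by 110101:
  pos 0: 111111 XOR 110101 = 001010
  pos 2: 101000 XOR 110101 = 011101
  pos 3: 111011 XOR 110101 = 001110
  pos 5: 111001 XOR 110101 = 001100
  pos 7: 110010 XOR 110101 = 000111
  pos 10: 111110 XOR 110101 = 001011
Remainder = 01011 (nonzero — an error is detected).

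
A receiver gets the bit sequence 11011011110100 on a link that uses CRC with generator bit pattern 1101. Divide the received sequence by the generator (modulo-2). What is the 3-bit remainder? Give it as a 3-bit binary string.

011

Modulo-2 division of 11011011110100 by 1101:
  pos 0: 1101 XOR 1101 = 0000
  pos 4: 1011 XOR 1101 = 0110
  pos 5: 1101 XOR 1101 = 0000
  pos 9: 1010 XOR 1101 = 0111
  pos 10: 1110 XOR 1101 = 0011
Remainder = 011 (nonzero — an error is detected).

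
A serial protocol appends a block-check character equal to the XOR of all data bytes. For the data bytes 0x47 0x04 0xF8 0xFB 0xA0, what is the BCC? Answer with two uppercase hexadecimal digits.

XOR the bytes together:
  start with 0x47
  0x47 ⊕ 0x04 = 0x43
  0x43 ⊕ 0xF8 = 0xBB
  0xBB ⊕ 0xFB = 0x40
  0x40 ⊕ 0xA0 = 0xE0

E0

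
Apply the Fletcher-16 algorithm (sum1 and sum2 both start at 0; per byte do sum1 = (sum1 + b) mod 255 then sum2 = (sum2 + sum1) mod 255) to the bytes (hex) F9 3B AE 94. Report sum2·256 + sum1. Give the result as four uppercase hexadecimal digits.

Running sums (mod 255):
  after byte 0 (F9): sum1=249, sum2=249
  after byte 1 (3B): sum1=53, sum2=47
  after byte 2 (AE): sum1=227, sum2=19
  after byte 3 (94): sum1=120, sum2=139
Checksum = sum2·256 + sum1 = 139·256 + 120 = 35704 = 0x8B78.

8B78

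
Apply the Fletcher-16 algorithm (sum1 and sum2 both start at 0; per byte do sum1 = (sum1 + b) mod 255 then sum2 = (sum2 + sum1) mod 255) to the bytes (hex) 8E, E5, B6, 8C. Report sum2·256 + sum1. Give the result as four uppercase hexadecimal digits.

Running sums (mod 255):
  after byte 0 (8E): sum1=142, sum2=142
  after byte 1 (E5): sum1=116, sum2=3
  after byte 2 (B6): sum1=43, sum2=46
  after byte 3 (8C): sum1=183, sum2=229
Checksum = sum2·256 + sum1 = 229·256 + 183 = 58807 = 0xE5B7.

E5B7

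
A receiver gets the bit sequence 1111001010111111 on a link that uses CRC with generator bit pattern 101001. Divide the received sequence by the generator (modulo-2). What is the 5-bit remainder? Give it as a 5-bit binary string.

01000

Modulo-2 division of 1111001010111111 by 101001:
  pos 0: 111100 XOR 101001 = 010101
  pos 1: 101011 XOR 101001 = 000010
  pos 5: 100101 XOR 101001 = 001100
  pos 7: 110011 XOR 101001 = 011010
  pos 8: 110101 XOR 101001 = 011100
  pos 9: 111001 XOR 101001 = 010000
  pos 10: 100001 XOR 101001 = 001000
Remainder = 01000 (nonzero — an error is detected).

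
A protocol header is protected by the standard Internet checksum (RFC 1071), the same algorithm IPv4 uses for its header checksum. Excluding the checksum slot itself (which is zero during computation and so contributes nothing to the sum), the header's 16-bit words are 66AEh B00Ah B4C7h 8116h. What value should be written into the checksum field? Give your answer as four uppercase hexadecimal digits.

B368

One's-complement addition (fold any carry out of bit 15 back into bit 0):
  0x66AE + 0xB00A = 0x116B8 → wrap carry → 0x16B9
  0x16B9 + 0xB4C7 = 0x0CB80
  0xCB80 + 0x8116 = 0x14C96 → wrap carry → 0x4C97
One's-complement sum = 0x4C97.
Checksum = ~0x4C97 & 0xFFFF = 0xB368.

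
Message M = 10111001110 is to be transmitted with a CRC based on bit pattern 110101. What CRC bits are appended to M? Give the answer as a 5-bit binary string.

11100

Append 5 zeros: 1011100111000000. Divide by 110101 (XOR where the leading bit is 1):
  pos 0: 101110 XOR 110101 = 011011
  pos 1: 110110 XOR 110101 = 000011
  pos 5: 111110 XOR 110101 = 001011
  pos 7: 101100 XOR 110101 = 011001
  pos 8: 110010 XOR 110101 = 000111
Remainder (last 5 bits) = 11100. This is the CRC / FCS.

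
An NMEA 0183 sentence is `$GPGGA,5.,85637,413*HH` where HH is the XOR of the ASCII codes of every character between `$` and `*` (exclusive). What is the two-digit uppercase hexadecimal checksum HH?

68

XOR the ASCII codes of the payload characters:
  'G' = 0x47 → acc = 0x47
  'P' = 0x50 → acc = 0x17
  'G' = 0x47 → acc = 0x50
  'G' = 0x47 → acc = 0x17
  'A' = 0x41 → acc = 0x56
  ',' = 0x2C → acc = 0x7A
  '5' = 0x35 → acc = 0x4F
  '.' = 0x2E → acc = 0x61
  ',' = 0x2C → acc = 0x4D
  '8' = 0x38 → acc = 0x75
  '5' = 0x35 → acc = 0x40
  '6' = 0x36 → acc = 0x76
  '3' = 0x33 → acc = 0x45
  '7' = 0x37 → acc = 0x72
  ',' = 0x2C → acc = 0x5E
  '4' = 0x34 → acc = 0x6A
  '1' = 0x31 → acc = 0x5B
  '3' = 0x33 → acc = 0x68
Checksum = 0x68.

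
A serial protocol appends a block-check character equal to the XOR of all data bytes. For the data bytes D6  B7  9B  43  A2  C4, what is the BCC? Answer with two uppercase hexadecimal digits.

XOR the bytes together:
  start with 0xD6
  0xD6 ⊕ 0xB7 = 0x61
  0x61 ⊕ 0x9B = 0xFA
  0xFA ⊕ 0x43 = 0xB9
  0xB9 ⊕ 0xA2 = 0x1B
  0x1B ⊕ 0xC4 = 0xDF

DF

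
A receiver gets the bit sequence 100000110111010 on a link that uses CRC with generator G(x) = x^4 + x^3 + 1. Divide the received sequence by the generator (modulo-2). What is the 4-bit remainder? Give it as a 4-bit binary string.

1101

Modulo-2 division of 100000110111010 by 11001:
  pos 0: 10000 XOR 11001 = 01001
  pos 1: 10010 XOR 11001 = 01011
  pos 2: 10111 XOR 11001 = 01110
  pos 3: 11101 XOR 11001 = 00100
  pos 5: 10001 XOR 11001 = 01000
  pos 6: 10001 XOR 11001 = 01000
  pos 7: 10001 XOR 11001 = 01000
  pos 8: 10000 XOR 11001 = 01001
  pos 9: 10011 XOR 11001 = 01010
  pos 10: 10100 XOR 11001 = 01101
Remainder = 1101 (nonzero — an error is detected).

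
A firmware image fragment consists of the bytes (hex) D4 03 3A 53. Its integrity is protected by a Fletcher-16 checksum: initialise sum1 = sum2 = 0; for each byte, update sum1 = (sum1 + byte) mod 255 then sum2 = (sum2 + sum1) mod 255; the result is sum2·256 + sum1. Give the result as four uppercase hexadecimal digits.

Running sums (mod 255):
  after byte 0 (D4): sum1=212, sum2=212
  after byte 1 (03): sum1=215, sum2=172
  after byte 2 (3A): sum1=18, sum2=190
  after byte 3 (53): sum1=101, sum2=36
Checksum = sum2·256 + sum1 = 36·256 + 101 = 9317 = 0x2465.

2465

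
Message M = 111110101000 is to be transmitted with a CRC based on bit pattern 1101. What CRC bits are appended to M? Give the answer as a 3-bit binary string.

Append 3 zeros: 111110101000000. Divide by 1101 (XOR where the leading bit is 1):
  pos 0: 1111 XOR 1101 = 0010
  pos 2: 1010 XOR 1101 = 0111
  pos 3: 1111 XOR 1101 = 0010
  pos 5: 1001 XOR 1101 = 0100
  pos 6: 1000 XOR 1101 = 0101
  pos 7: 1010 XOR 1101 = 0111
  pos 8: 1110 XOR 1101 = 0011
  pos 10: 1100 XOR 1101 = 0001
Remainder (last 3 bits) = 010. This is the CRC / FCS.

010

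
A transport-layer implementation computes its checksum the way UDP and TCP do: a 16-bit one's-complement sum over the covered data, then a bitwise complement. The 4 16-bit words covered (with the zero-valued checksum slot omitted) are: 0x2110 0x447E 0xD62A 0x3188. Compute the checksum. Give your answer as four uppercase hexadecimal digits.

92BE

One's-complement addition (fold any carry out of bit 15 back into bit 0):
  0x2110 + 0x447E = 0x0658E
  0x658E + 0xD62A = 0x13BB8 → wrap carry → 0x3BB9
  0x3BB9 + 0x3188 = 0x06D41
One's-complement sum = 0x6D41.
Checksum = ~0x6D41 & 0xFFFF = 0x92BE.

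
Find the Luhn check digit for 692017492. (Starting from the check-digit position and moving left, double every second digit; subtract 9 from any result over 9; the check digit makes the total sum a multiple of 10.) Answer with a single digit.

Partial digits right→left: 2 9 4 7 1 0 2 9 6
Double every second digit counting from the check-digit position (so the 1st, 3rd, 5th, ... of the partial from the right).
  doubled (with −9 where >9): 4 8 2 4 3 → sum 21
  kept as-is: 9 7 0 9 → sum 25
Total = 21 + 25 = 46.
Check digit = (10 − (46 mod 10)) mod 10 = 4.

4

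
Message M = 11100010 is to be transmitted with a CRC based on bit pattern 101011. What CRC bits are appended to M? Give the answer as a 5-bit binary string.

10010

Append 5 zeros: 1110001000000. Divide by 101011 (XOR where the leading bit is 1):
  pos 0: 111000 XOR 101011 = 010011
  pos 1: 100111 XOR 101011 = 001100
  pos 3: 110000 XOR 101011 = 011011
  pos 4: 110110 XOR 101011 = 011101
  pos 5: 111010 XOR 101011 = 010001
  pos 6: 100010 XOR 101011 = 001001
Remainder (last 5 bits) = 10010. This is the CRC / FCS.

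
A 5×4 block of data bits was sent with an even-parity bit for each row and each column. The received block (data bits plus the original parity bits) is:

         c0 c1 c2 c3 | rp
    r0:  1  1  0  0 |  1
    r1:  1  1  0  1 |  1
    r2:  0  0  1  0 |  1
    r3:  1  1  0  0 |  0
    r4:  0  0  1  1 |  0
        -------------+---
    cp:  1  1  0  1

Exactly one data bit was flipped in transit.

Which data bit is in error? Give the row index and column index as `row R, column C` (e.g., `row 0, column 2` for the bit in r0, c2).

Recompute each row's even parity and compare to rp:
  r0: data parity 0, sent rp 1 → mismatch
  r1: data parity 1, sent rp 1 → ok
  r2: data parity 1, sent rp 1 → ok
  r3: data parity 0, sent rp 0 → ok
  r4: data parity 0, sent rp 0 → ok
Recompute each column's even parity and compare to cp:
  c0: data parity 1, sent cp 1 → ok
  c1: data parity 1, sent cp 1 → ok
  c2: data parity 0, sent cp 0 → ok
  c3: data parity 0, sent cp 1 → mismatch
Exactly one row (r0) and one column (c3) fail → the flipped bit is at their intersection.

row 0, column 3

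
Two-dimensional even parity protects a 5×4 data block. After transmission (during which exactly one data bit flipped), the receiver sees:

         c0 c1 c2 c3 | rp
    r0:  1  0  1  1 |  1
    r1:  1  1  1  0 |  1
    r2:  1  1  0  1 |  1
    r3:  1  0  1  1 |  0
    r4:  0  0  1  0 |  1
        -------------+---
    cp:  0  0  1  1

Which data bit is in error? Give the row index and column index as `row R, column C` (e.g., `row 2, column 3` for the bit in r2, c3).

Recompute each row's even parity and compare to rp:
  r0: data parity 1, sent rp 1 → ok
  r1: data parity 1, sent rp 1 → ok
  r2: data parity 1, sent rp 1 → ok
  r3: data parity 1, sent rp 0 → mismatch
  r4: data parity 1, sent rp 1 → ok
Recompute each column's even parity and compare to cp:
  c0: data parity 0, sent cp 0 → ok
  c1: data parity 0, sent cp 0 → ok
  c2: data parity 0, sent cp 1 → mismatch
  c3: data parity 1, sent cp 1 → ok
Exactly one row (r3) and one column (c2) fail → the flipped bit is at their intersection.

row 3, column 2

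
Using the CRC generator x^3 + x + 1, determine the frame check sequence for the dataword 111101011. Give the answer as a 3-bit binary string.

Append 3 zeros: 111101011000. Divide by 1011 (XOR where the leading bit is 1):
  pos 0: 1111 XOR 1011 = 0100
  pos 1: 1000 XOR 1011 = 0011
  pos 3: 1110 XOR 1011 = 0101
  pos 4: 1011 XOR 1011 = 0000
  pos 8: 1000 XOR 1011 = 0011
Remainder (last 3 bits) = 011. This is the CRC / FCS.

011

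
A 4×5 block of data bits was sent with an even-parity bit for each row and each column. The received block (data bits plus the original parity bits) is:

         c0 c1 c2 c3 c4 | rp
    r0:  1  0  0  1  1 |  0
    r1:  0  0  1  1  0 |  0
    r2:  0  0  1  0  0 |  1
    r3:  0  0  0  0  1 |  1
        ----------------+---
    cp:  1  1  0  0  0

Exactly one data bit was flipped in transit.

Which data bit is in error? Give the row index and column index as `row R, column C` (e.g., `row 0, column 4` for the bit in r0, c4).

Recompute each row's even parity and compare to rp:
  r0: data parity 1, sent rp 0 → mismatch
  r1: data parity 0, sent rp 0 → ok
  r2: data parity 1, sent rp 1 → ok
  r3: data parity 1, sent rp 1 → ok
Recompute each column's even parity and compare to cp:
  c0: data parity 1, sent cp 1 → ok
  c1: data parity 0, sent cp 1 → mismatch
  c2: data parity 0, sent cp 0 → ok
  c3: data parity 0, sent cp 0 → ok
  c4: data parity 0, sent cp 0 → ok
Exactly one row (r0) and one column (c1) fail → the flipped bit is at their intersection.

row 0, column 1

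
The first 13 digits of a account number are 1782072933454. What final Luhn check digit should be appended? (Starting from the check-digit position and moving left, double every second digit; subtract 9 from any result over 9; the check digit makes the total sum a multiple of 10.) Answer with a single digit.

2

Partial digits right→left: 4 5 4 3 3 9 2 7 0 2 8 7 1
Double every second digit counting from the check-digit position (so the 1st, 3rd, 5th, ... of the partial from the right).
  doubled (with −9 where >9): 8 8 6 4 0 7 2 → sum 35
  kept as-is: 5 3 9 7 2 7 → sum 33
Total = 35 + 33 = 68.
Check digit = (10 − (68 mod 10)) mod 10 = 2.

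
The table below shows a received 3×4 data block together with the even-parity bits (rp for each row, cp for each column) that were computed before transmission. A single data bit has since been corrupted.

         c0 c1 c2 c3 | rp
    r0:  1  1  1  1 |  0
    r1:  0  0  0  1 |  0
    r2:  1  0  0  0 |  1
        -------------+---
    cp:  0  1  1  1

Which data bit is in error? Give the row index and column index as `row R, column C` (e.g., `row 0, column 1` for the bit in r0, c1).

Recompute each row's even parity and compare to rp:
  r0: data parity 0, sent rp 0 → ok
  r1: data parity 1, sent rp 0 → mismatch
  r2: data parity 1, sent rp 1 → ok
Recompute each column's even parity and compare to cp:
  c0: data parity 0, sent cp 0 → ok
  c1: data parity 1, sent cp 1 → ok
  c2: data parity 1, sent cp 1 → ok
  c3: data parity 0, sent cp 1 → mismatch
Exactly one row (r1) and one column (c3) fail → the flipped bit is at their intersection.

row 1, column 3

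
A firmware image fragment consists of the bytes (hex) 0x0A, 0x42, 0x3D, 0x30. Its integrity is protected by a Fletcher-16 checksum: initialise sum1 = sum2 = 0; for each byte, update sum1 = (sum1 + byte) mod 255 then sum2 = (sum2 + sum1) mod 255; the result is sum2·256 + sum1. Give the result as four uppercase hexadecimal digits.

99B9

Running sums (mod 255):
  after byte 0 (0x0A): sum1=10, sum2=10
  after byte 1 (0x42): sum1=76, sum2=86
  after byte 2 (0x3D): sum1=137, sum2=223
  after byte 3 (0x30): sum1=185, sum2=153
Checksum = sum2·256 + sum1 = 153·256 + 185 = 39353 = 0x99B9.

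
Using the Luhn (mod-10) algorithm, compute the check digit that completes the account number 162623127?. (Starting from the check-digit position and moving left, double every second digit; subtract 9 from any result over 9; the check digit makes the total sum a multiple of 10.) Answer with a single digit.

Partial digits right→left: 7 2 1 3 2 6 2 6 1
Double every second digit counting from the check-digit position (so the 1st, 3rd, 5th, ... of the partial from the right).
  doubled (with −9 where >9): 5 2 4 4 2 → sum 17
  kept as-is: 2 3 6 6 → sum 17
Total = 17 + 17 = 34.
Check digit = (10 − (34 mod 10)) mod 10 = 6.

6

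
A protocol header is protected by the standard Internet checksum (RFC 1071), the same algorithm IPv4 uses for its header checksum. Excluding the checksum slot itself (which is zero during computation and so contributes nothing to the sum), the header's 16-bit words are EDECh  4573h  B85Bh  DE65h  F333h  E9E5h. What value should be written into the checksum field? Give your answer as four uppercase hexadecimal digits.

58C4

One's-complement addition (fold any carry out of bit 15 back into bit 0):
  0xEDEC + 0x4573 = 0x1335F → wrap carry → 0x3360
  0x3360 + 0xB85B = 0x0EBBB
  0xEBBB + 0xDE65 = 0x1CA20 → wrap carry → 0xCA21
  0xCA21 + 0xF333 = 0x1BD54 → wrap carry → 0xBD55
  0xBD55 + 0xE9E5 = 0x1A73A → wrap carry → 0xA73B
One's-complement sum = 0xA73B.
Checksum = ~0xA73B & 0xFFFF = 0x58C4.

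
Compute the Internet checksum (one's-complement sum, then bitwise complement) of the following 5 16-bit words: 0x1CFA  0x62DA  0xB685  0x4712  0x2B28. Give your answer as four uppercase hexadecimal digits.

576B

One's-complement addition (fold any carry out of bit 15 back into bit 0):
  0x1CFA + 0x62DA = 0x07FD4
  0x7FD4 + 0xB685 = 0x13659 → wrap carry → 0x365A
  0x365A + 0x4712 = 0x07D6C
  0x7D6C + 0x2B28 = 0x0A894
One's-complement sum = 0xA894.
Checksum = ~0xA894 & 0xFFFF = 0x576B.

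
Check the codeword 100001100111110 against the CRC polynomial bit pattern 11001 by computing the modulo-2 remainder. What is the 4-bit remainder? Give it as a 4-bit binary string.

Modulo-2 division of 100001100111110 by 11001:
  pos 0: 10000 XOR 11001 = 01001
  pos 1: 10011 XOR 11001 = 01010
  pos 2: 10101 XOR 11001 = 01100
  pos 3: 11000 XOR 11001 = 00001
  pos 7: 10111 XOR 11001 = 01110
  pos 8: 11101 XOR 11001 = 00100
  pos 10: 10010 XOR 11001 = 01011
Remainder = 1011 (nonzero — an error is detected).

1011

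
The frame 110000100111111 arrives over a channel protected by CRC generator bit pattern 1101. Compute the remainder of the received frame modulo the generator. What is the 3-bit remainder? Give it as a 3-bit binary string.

Modulo-2 division of 110000100111111 by 1101:
  pos 0: 1100 XOR 1101 = 0001
  pos 3: 1001 XOR 1101 = 0100
  pos 4: 1000 XOR 1101 = 0101
  pos 5: 1010 XOR 1101 = 0111
  pos 6: 1111 XOR 1101 = 0010
  pos 8: 1011 XOR 1101 = 0110
  pos 9: 1101 XOR 1101 = 0000
Remainder = 011 (nonzero — an error is detected).

011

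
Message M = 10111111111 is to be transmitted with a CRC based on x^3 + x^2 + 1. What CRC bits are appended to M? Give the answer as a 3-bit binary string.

100

Append 3 zeros: 10111111111000. Divide by 1101 (XOR where the leading bit is 1):
  pos 0: 1011 XOR 1101 = 0110
  pos 1: 1101 XOR 1101 = 0000
  pos 5: 1111 XOR 1101 = 0010
  pos 7: 1011 XOR 1101 = 0110
  pos 8: 1100 XOR 1101 = 0001
Remainder (last 3 bits) = 100. This is the CRC / FCS.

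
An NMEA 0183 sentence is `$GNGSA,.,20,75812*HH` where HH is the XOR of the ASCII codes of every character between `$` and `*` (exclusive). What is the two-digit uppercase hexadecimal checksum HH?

65

XOR the ASCII codes of the payload characters:
  'G' = 0x47 → acc = 0x47
  'N' = 0x4E → acc = 0x09
  'G' = 0x47 → acc = 0x4E
  'S' = 0x53 → acc = 0x1D
  'A' = 0x41 → acc = 0x5C
  ',' = 0x2C → acc = 0x70
  '.' = 0x2E → acc = 0x5E
  ',' = 0x2C → acc = 0x72
  '2' = 0x32 → acc = 0x40
  '0' = 0x30 → acc = 0x70
  ',' = 0x2C → acc = 0x5C
  '7' = 0x37 → acc = 0x6B
  '5' = 0x35 → acc = 0x5E
  '8' = 0x38 → acc = 0x66
  '1' = 0x31 → acc = 0x57
  '2' = 0x32 → acc = 0x65
Checksum = 0x65.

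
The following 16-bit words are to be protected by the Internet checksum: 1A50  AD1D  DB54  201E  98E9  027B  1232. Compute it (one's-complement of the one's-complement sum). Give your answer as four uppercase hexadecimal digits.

One's-complement addition (fold any carry out of bit 15 back into bit 0):
  0x1A50 + 0xAD1D = 0x0C76D
  0xC76D + 0xDB54 = 0x1A2C1 → wrap carry → 0xA2C2
  0xA2C2 + 0x201E = 0x0C2E0
  0xC2E0 + 0x98E9 = 0x15BC9 → wrap carry → 0x5BCA
  0x5BCA + 0x027B = 0x05E45
  0x5E45 + 0x1232 = 0x07077
One's-complement sum = 0x7077.
Checksum = ~0x7077 & 0xFFFF = 0x8F88.

8F88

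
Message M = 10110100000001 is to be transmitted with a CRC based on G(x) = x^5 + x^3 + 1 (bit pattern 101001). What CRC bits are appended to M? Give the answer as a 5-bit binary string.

Append 5 zeros: 1011010000000100000. Divide by 101001 (XOR where the leading bit is 1):
  pos 0: 101101 XOR 101001 = 000100
  pos 3: 100000 XOR 101001 = 001001
  pos 5: 100100 XOR 101001 = 001101
  pos 7: 110100 XOR 101001 = 011101
  pos 8: 111011 XOR 101001 = 010010
  pos 9: 100100 XOR 101001 = 001101
  pos 11: 110100 XOR 101001 = 011101
  pos 12: 111010 XOR 101001 = 010011
  pos 13: 100110 XOR 101001 = 001111
Remainder (last 5 bits) = 01111. This is the CRC / FCS.

01111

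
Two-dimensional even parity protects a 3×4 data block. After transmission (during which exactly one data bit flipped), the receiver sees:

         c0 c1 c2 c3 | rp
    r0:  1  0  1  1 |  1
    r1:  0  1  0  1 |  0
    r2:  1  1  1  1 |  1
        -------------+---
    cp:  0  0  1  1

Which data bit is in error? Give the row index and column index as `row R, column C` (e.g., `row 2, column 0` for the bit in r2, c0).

Recompute each row's even parity and compare to rp:
  r0: data parity 1, sent rp 1 → ok
  r1: data parity 0, sent rp 0 → ok
  r2: data parity 0, sent rp 1 → mismatch
Recompute each column's even parity and compare to cp:
  c0: data parity 0, sent cp 0 → ok
  c1: data parity 0, sent cp 0 → ok
  c2: data parity 0, sent cp 1 → mismatch
  c3: data parity 1, sent cp 1 → ok
Exactly one row (r2) and one column (c2) fail → the flipped bit is at their intersection.

row 2, column 2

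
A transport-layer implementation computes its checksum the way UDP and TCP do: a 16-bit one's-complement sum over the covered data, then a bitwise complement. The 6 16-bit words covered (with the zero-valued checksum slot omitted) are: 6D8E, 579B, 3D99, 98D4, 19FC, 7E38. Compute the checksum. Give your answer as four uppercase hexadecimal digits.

One's-complement addition (fold any carry out of bit 15 back into bit 0):
  0x6D8E + 0x579B = 0x0C529
  0xC529 + 0x3D99 = 0x102C2 → wrap carry → 0x02C3
  0x02C3 + 0x98D4 = 0x09B97
  0x9B97 + 0x19FC = 0x0B593
  0xB593 + 0x7E38 = 0x133CB → wrap carry → 0x33CC
One's-complement sum = 0x33CC.
Checksum = ~0x33CC & 0xFFFF = 0xCC33.

CC33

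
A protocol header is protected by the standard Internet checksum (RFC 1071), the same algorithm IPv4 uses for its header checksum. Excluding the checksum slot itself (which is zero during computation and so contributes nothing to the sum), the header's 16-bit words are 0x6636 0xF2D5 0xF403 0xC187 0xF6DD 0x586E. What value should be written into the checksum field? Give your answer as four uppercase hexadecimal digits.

One's-complement addition (fold any carry out of bit 15 back into bit 0):
  0x6636 + 0xF2D5 = 0x1590B → wrap carry → 0x590C
  0x590C + 0xF403 = 0x14D0F → wrap carry → 0x4D10
  0x4D10 + 0xC187 = 0x10E97 → wrap carry → 0x0E98
  0x0E98 + 0xF6DD = 0x10575 → wrap carry → 0x0576
  0x0576 + 0x586E = 0x05DE4
One's-complement sum = 0x5DE4.
Checksum = ~0x5DE4 & 0xFFFF = 0xA21B.

A21B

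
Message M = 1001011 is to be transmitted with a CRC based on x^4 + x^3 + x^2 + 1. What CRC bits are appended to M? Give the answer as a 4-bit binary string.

Append 4 zeros: 10010110000. Divide by 11101 (XOR where the leading bit is 1):
  pos 0: 10010 XOR 11101 = 01111
  pos 1: 11111 XOR 11101 = 00010
  pos 4: 10100 XOR 11101 = 01001
  pos 5: 10010 XOR 11101 = 01111
  pos 6: 11110 XOR 11101 = 00011
Remainder (last 4 bits) = 0011. This is the CRC / FCS.

0011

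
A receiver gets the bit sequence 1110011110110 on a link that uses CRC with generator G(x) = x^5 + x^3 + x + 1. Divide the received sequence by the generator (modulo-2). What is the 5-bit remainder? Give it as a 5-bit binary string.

01000

Modulo-2 division of 1110011110110 by 101011:
  pos 0: 111001 XOR 101011 = 010010
  pos 1: 100101 XOR 101011 = 001110
  pos 3: 111011 XOR 101011 = 010000
  pos 4: 100000 XOR 101011 = 001011
  pos 6: 101111 XOR 101011 = 000100
Remainder = 01000 (nonzero — an error is detected).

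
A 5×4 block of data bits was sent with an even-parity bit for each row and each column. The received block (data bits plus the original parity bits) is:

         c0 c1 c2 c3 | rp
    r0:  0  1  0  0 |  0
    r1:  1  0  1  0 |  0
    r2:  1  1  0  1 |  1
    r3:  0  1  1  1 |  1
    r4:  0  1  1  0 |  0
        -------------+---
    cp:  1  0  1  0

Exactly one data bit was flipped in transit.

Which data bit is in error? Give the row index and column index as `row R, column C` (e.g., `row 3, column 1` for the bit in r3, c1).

Recompute each row's even parity and compare to rp:
  r0: data parity 1, sent rp 0 → mismatch
  r1: data parity 0, sent rp 0 → ok
  r2: data parity 1, sent rp 1 → ok
  r3: data parity 1, sent rp 1 → ok
  r4: data parity 0, sent rp 0 → ok
Recompute each column's even parity and compare to cp:
  c0: data parity 0, sent cp 1 → mismatch
  c1: data parity 0, sent cp 0 → ok
  c2: data parity 1, sent cp 1 → ok
  c3: data parity 0, sent cp 0 → ok
Exactly one row (r0) and one column (c0) fail → the flipped bit is at their intersection.

row 0, column 0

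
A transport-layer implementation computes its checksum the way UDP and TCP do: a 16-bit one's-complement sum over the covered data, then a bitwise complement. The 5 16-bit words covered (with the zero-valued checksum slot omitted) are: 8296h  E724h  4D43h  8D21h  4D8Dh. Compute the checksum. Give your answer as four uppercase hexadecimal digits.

One's-complement addition (fold any carry out of bit 15 back into bit 0):
  0x8296 + 0xE724 = 0x169BA → wrap carry → 0x69BB
  0x69BB + 0x4D43 = 0x0B6FE
  0xB6FE + 0x8D21 = 0x1441F → wrap carry → 0x4420
  0x4420 + 0x4D8D = 0x091AD
One's-complement sum = 0x91AD.
Checksum = ~0x91AD & 0xFFFF = 0x6E52.

6E52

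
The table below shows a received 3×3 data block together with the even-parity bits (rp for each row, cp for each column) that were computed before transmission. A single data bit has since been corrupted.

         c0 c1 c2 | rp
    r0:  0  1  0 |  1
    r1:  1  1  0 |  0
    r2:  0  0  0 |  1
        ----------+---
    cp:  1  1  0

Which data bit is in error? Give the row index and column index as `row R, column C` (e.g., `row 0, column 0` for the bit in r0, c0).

Recompute each row's even parity and compare to rp:
  r0: data parity 1, sent rp 1 → ok
  r1: data parity 0, sent rp 0 → ok
  r2: data parity 0, sent rp 1 → mismatch
Recompute each column's even parity and compare to cp:
  c0: data parity 1, sent cp 1 → ok
  c1: data parity 0, sent cp 1 → mismatch
  c2: data parity 0, sent cp 0 → ok
Exactly one row (r2) and one column (c1) fail → the flipped bit is at their intersection.

row 2, column 1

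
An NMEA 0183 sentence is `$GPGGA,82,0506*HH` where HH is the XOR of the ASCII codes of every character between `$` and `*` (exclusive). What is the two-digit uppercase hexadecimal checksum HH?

5F

XOR the ASCII codes of the payload characters:
  'G' = 0x47 → acc = 0x47
  'P' = 0x50 → acc = 0x17
  'G' = 0x47 → acc = 0x50
  'G' = 0x47 → acc = 0x17
  'A' = 0x41 → acc = 0x56
  ',' = 0x2C → acc = 0x7A
  '8' = 0x38 → acc = 0x42
  '2' = 0x32 → acc = 0x70
  ',' = 0x2C → acc = 0x5C
  '0' = 0x30 → acc = 0x6C
  '5' = 0x35 → acc = 0x59
  '0' = 0x30 → acc = 0x69
  '6' = 0x36 → acc = 0x5F
Checksum = 0x5F.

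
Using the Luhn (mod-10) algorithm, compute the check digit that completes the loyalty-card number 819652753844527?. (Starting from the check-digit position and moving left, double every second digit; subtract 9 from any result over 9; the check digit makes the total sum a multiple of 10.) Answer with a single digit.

0

Partial digits right→left: 7 2 5 4 4 8 3 5 7 2 5 6 9 1 8
Double every second digit counting from the check-digit position (so the 1st, 3rd, 5th, ... of the partial from the right).
  doubled (with −9 where >9): 5 1 8 6 5 1 9 7 → sum 42
  kept as-is: 2 4 8 5 2 6 1 → sum 28
Total = 42 + 28 = 70.
Check digit = (10 − (70 mod 10)) mod 10 = 0.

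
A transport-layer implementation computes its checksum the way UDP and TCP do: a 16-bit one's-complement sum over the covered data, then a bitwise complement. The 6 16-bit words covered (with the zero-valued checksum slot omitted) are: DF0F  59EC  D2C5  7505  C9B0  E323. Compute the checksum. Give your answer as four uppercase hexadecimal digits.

D263

One's-complement addition (fold any carry out of bit 15 back into bit 0):
  0xDF0F + 0x59EC = 0x138FB → wrap carry → 0x38FC
  0x38FC + 0xD2C5 = 0x10BC1 → wrap carry → 0x0BC2
  0x0BC2 + 0x7505 = 0x080C7
  0x80C7 + 0xC9B0 = 0x14A77 → wrap carry → 0x4A78
  0x4A78 + 0xE323 = 0x12D9B → wrap carry → 0x2D9C
One's-complement sum = 0x2D9C.
Checksum = ~0x2D9C & 0xFFFF = 0xD263.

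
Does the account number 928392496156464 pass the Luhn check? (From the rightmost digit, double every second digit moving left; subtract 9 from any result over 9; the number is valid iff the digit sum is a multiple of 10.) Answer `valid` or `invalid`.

valid

From the right, keep odd positions and double even positions (subtract 9 from any doubled value over 9):
  doubled (positions 2,4,...): 3 3 2 9 4 6 4 → sum 31
  kept (positions 1,3,...): 4 4 5 6 4 9 8 9 → sum 49
Total = 80.
80 mod 10 = 0, so the number is valid.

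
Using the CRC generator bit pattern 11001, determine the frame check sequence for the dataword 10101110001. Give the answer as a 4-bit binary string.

Append 4 zeros: 101011100010000. Divide by 11001 (XOR where the leading bit is 1):
  pos 0: 10101 XOR 11001 = 01100
  pos 1: 11001 XOR 11001 = 00000
  pos 6: 10001 XOR 11001 = 01000
  pos 7: 10000 XOR 11001 = 01001
  pos 8: 10010 XOR 11001 = 01011
  pos 9: 10110 XOR 11001 = 01111
  pos 10: 11110 XOR 11001 = 00111
Remainder (last 4 bits) = 0111. This is the CRC / FCS.

0111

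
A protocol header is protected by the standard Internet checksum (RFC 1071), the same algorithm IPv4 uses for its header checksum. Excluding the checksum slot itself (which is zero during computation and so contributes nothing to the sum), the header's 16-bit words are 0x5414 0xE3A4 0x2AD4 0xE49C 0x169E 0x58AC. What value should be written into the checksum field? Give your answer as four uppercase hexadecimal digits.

498B

One's-complement addition (fold any carry out of bit 15 back into bit 0):
  0x5414 + 0xE3A4 = 0x137B8 → wrap carry → 0x37B9
  0x37B9 + 0x2AD4 = 0x0628D
  0x628D + 0xE49C = 0x14729 → wrap carry → 0x472A
  0x472A + 0x169E = 0x05DC8
  0x5DC8 + 0x58AC = 0x0B674
One's-complement sum = 0xB674.
Checksum = ~0xB674 & 0xFFFF = 0x498B.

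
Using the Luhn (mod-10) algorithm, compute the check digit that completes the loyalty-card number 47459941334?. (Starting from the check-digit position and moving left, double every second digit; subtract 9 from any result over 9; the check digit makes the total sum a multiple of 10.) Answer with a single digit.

8

Partial digits right→left: 4 3 3 1 4 9 9 5 4 7 4
Double every second digit counting from the check-digit position (so the 1st, 3rd, 5th, ... of the partial from the right).
  doubled (with −9 where >9): 8 6 8 9 8 8 → sum 47
  kept as-is: 3 1 9 5 7 → sum 25
Total = 47 + 25 = 72.
Check digit = (10 − (72 mod 10)) mod 10 = 8.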